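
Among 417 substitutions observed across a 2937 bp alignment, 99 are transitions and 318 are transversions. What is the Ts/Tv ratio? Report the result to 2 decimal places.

R = 99/318 = 0.311320… ≈ 0.31 (to 2 d.p.).

0.31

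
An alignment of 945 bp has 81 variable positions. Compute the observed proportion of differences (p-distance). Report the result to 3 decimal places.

0.086

p = 81/945 = 0.085714… ≈ 0.086 (to 3 d.p.).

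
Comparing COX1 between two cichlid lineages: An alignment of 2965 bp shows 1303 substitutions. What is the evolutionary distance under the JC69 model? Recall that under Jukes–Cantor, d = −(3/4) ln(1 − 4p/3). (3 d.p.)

0.661

p = 1303/2965 ≈ 0.43946.
d = −(3/4) ln(1 − 4p/3) = −0.75 ln(1 − 0.585947) = −0.75 ln(0.414053)
  = −0.75 × (-0.881761) = 0.661321 substitutions/site.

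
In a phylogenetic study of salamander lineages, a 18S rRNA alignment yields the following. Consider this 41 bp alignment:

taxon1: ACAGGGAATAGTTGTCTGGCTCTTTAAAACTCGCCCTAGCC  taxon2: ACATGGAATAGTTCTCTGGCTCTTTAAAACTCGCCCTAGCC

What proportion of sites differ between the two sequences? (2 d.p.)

0.05

The sequences differ at 2 of 41 positions (sites 4, 14).
p = 2/41 = 0.048780… ≈ 0.05 (to 2 d.p.).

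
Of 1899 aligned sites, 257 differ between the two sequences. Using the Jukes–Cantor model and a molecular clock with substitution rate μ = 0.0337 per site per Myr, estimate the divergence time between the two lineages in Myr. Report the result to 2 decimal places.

2.21

p = 257/1899 ≈ 0.135334.
d = −(3/4) ln(1 − 4p/3) = −0.75 ln(1 − 0.180445) = −0.75 ln(0.819555)
  = −0.75 × (-0.198994) = 0.149246 substitutions/site.
Under a molecular clock d = 2μt, so t = d/(2μ) = 0.149246 / (2 × 0.0337) = 2.21 Myr.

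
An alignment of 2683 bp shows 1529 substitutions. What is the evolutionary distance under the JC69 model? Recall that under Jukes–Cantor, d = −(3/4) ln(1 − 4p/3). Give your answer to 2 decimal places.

p = 1529/2683 ≈ 0.569884.
d = −(3/4) ln(1 − 4p/3) = −0.75 ln(1 − 0.759845) = −0.75 ln(0.240155)
  = −0.75 × (-1.426471) = 1.069853 substitutions/site.

1.07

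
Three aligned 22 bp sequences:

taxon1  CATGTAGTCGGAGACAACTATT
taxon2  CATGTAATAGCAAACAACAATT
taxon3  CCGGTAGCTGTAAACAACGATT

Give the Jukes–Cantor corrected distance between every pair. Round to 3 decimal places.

d(taxon1,taxon2) = 0.271, d(taxon1,taxon3) = 0.414, d(taxon2,taxon3) = 0.414

taxon1–taxon2: 5/22 sites differ → p ≈ 0.227273, d = −0.75 ln(1 − 0.303031) = 0.270761 ≈ 0.271.
taxon1–taxon3: 7/22 sites differ → p ≈ 0.318182, d = −0.75 ln(1 − 0.424243) = 0.414052 ≈ 0.414.
taxon2–taxon3: 7/22 sites differ → p ≈ 0.318182, d = −0.75 ln(1 − 0.424243) = 0.414052 ≈ 0.414.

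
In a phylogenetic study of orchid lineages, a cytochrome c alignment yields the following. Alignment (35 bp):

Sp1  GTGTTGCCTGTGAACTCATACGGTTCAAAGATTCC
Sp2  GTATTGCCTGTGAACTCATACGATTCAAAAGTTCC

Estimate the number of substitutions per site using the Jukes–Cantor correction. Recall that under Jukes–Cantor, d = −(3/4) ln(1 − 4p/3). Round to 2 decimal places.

0.12

The sequences differ at 4 of 35 sites (3, 23, 30, 31), so p = 4/35 ≈ 0.114286.
d = −(3/4) ln(1 − 4p/3) = −0.75 ln(1 − 0.152381) = −0.75 ln(0.847619)
  = −0.75 × (-0.165324) = 0.123993 substitutions/site.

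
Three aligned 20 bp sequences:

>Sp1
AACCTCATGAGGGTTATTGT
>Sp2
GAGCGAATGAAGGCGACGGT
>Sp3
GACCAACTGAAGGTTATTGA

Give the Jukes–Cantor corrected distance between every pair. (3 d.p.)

d(Sp1,Sp2) = 0.687, d(Sp1,Sp3) = 0.383, d(Sp2,Sp3) = 0.572

Sp1–Sp2: 9/20 sites differ → p = 0.45, d = −0.75 ln(1 − 0.6) = 0.687218 ≈ 0.687.
Sp1–Sp3: 6/20 sites differ → p = 0.3, d = −0.75 ln(1 − 0.4) = 0.383119 ≈ 0.383.
Sp2–Sp3: 8/20 sites differ → p = 0.4, d = −0.75 ln(1 − 0.533333) = 0.571605 ≈ 0.572.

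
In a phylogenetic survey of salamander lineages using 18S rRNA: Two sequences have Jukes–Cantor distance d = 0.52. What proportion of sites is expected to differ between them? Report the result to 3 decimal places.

p = (3/4)(1 − e^(−4d/3)) = 0.75 × (1 − e^(-0.693333)) = 0.75 × (1 − 0.499907) = 0.375070.

0.375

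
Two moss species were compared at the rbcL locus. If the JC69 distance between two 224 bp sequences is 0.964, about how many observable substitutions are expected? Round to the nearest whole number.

Invert JC69: p = (3/4)(1 − e^(−4d/3)) = 0.75 × (1 − e^(-1.285333)) = 0.75 × (1 − 0.276558) = 0.542582.
Expected differing sites = pL ≈ 0.542582 × 224 = 121.538368 ≈ 122.

122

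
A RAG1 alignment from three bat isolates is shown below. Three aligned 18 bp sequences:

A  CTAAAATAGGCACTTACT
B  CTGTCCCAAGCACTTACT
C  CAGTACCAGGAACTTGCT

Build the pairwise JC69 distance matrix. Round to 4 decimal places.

d(A,B) = 0.4408, d(A,C) = 0.5482, d(B,C) = 0.3470

A–B: 6/18 sites differ → p ≈ 0.333333, d = −0.75 ln(1 − 0.444444) = 0.440839 ≈ 0.4408.
A–C: 7/18 sites differ → p ≈ 0.388889, d = −0.75 ln(1 − 0.518519) = 0.548166 ≈ 0.5482.
B–C: 5/18 sites differ → p ≈ 0.277778, d = −0.75 ln(1 − 0.370371) = 0.346968 ≈ 0.3470.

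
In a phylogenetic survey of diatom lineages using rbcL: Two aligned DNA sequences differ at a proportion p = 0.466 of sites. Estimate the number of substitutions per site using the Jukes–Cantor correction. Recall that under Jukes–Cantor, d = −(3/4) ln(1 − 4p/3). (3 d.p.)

d = −(3/4) ln(1 − 4p/3) = −0.75 ln(1 − 0.621333) = −0.75 ln(0.378667)
  = −0.75 × (-0.971098) = 0.728324 substitutions/site.

0.728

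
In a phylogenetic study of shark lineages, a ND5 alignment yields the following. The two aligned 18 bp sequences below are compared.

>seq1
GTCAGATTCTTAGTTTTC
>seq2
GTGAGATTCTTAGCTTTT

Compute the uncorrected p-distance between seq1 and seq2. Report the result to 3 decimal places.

0.167

The sequences differ at 3 of 18 positions (sites 3, 14, 18).
p = 3/18 = 0.166666… ≈ 0.167 (to 3 d.p.).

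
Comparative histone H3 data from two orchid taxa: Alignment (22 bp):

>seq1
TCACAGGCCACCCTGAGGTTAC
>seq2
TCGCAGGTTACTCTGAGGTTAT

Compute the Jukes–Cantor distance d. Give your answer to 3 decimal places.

The sequences differ at 5 of 22 sites (3, 8, 9, 12, 22), so p = 5/22 ≈ 0.227273.
d = −(3/4) ln(1 − 4p/3) = −0.75 ln(1 − 0.303031) = −0.75 ln(0.696969)
  = −0.75 × (-0.361014) = 0.270761 substitutions/site.

0.271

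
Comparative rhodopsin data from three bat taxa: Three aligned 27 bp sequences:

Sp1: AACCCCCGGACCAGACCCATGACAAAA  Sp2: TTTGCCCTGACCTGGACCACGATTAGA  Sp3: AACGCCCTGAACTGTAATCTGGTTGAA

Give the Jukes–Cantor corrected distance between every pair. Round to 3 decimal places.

Sp1–Sp2: 12/27 sites differ → p ≈ 0.444444, d = −0.75 ln(1 − 0.592592) = 0.673455 ≈ 0.673.
Sp1–Sp3: 13/27 sites differ → p ≈ 0.481481, d = −0.75 ln(1 − 0.641975) = 0.770364 ≈ 0.770.
Sp2–Sp3: 12/27 sites differ → p ≈ 0.444444, d = −0.75 ln(1 − 0.592592) = 0.673455 ≈ 0.673.

d(Sp1,Sp2) = 0.673, d(Sp1,Sp3) = 0.770, d(Sp2,Sp3) = 0.673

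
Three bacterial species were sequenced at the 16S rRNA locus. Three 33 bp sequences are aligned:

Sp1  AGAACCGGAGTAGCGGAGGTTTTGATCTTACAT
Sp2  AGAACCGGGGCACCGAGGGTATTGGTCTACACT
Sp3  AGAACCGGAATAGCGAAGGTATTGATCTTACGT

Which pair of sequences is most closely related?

Sp1 and Sp3

Sp1–Sp2: 11/33 differ, p = 0.333, d = 0.441.
Sp1–Sp3: 4/33 differ, p = 0.121, d = 0.132.
Sp2–Sp3: 10/33 differ, p = 0.303, d = 0.388.
The smallest distance is between Sp1 and Sp3.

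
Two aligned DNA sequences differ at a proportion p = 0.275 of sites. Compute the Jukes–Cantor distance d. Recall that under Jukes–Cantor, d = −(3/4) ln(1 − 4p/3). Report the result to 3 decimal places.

d = −(3/4) ln(1 − 4p/3) = −0.75 ln(1 − 0.366667) = −0.75 ln(0.633333)
  = −0.75 × (-0.456759) = 0.342569 substitutions/site.

0.343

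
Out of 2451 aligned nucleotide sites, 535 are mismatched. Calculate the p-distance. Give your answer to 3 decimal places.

p = 535/2451 = 0.218278… ≈ 0.218 (to 3 d.p.).

0.218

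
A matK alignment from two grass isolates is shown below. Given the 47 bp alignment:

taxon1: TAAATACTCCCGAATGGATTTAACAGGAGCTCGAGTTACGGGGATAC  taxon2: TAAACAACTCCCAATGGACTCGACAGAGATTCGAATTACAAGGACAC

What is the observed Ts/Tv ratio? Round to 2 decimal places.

Transitions are A↔G and C↔T; transversions are all other mismatches.
Transitions: 14. Transversions: 2.
R = 14/2 = 7.00.

7.00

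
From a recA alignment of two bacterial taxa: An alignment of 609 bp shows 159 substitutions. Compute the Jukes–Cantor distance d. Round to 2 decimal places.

p = 159/609 ≈ 0.261084.
d = −(3/4) ln(1 − 4p/3) = −0.75 ln(1 − 0.348112) = −0.75 ln(0.651888)
  = −0.75 × (-0.427883) = 0.320912 substitutions/site.

0.32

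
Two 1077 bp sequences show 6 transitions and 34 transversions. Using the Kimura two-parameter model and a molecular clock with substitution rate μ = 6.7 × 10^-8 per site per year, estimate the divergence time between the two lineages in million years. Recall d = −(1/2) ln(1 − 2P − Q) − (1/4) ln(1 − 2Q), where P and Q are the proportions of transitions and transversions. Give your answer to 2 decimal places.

P = 6/1077 ≈ 0.005571 and Q = 34/1077 ≈ 0.031569.
Under the Kimura two-parameter model, d = −½ ln(1 − 2P − Q) − ¼ ln(1 − 2Q).
1 − 2P − Q = 0.957289, giving −½ ln(0.957289) = 0.021825.
1 − 2Q = 0.936862, giving −¼ ln(0.936862) = 0.016305.
d = 0.021825 + 0.016305 = 0.038130.
Under a molecular clock d = 2μt, so t = d/(2μ) = 0.038130 / (2 × 6.7 × 10^-8) = 0.28 million years.

0.28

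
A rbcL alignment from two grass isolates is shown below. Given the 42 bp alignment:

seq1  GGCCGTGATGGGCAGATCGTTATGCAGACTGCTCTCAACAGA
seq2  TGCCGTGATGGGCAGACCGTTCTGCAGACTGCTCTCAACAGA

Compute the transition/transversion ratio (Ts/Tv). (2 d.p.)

Transitions are A↔G and C↔T; transversions are all other mismatches.
Transitions: 1. Transversions: 2.
R = 1/2 = 0.50.

0.50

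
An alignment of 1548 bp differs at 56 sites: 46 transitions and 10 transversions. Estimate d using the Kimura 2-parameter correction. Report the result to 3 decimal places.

0.037

P = 46/1548 ≈ 0.029716 and Q = 10/1548 ≈ 0.00646.
Under the Kimura two-parameter model, d = −½ ln(1 − 2P − Q) − ¼ ln(1 − 2Q).
1 − 2P − Q = 0.934108, giving −½ ln(0.934108) = 0.034082.
1 − 2Q = 0.98708, giving −¼ ln(0.98708) = 0.003251.
d = 0.034082 + 0.003251 = 0.037333.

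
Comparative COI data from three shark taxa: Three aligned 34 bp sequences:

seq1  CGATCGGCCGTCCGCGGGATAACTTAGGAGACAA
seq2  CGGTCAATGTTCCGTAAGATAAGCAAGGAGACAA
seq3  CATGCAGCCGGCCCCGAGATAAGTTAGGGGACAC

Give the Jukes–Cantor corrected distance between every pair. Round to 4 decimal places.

d(seq1,seq2) = 0.4770, d(seq1,seq3) = 0.3734, d(seq2,seq3) = 0.6655

seq1–seq2: 12/34 sites differ → p ≈ 0.352941, d = −0.75 ln(1 − 0.470588) = 0.476991 ≈ 0.4770.
seq1–seq3: 10/34 sites differ → p ≈ 0.294118, d = −0.75 ln(1 − 0.392157) = 0.373379 ≈ 0.3734.
seq2–seq3: 15/34 sites differ → p ≈ 0.441176, d = −0.75 ln(1 − 0.588235) = 0.665477 ≈ 0.6655.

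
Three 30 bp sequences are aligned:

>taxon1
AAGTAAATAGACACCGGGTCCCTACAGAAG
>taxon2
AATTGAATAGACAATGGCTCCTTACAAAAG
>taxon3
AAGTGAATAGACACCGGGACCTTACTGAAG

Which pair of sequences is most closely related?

taxon1 and taxon3

taxon1–taxon2: 7/30 differ, p = 0.233, d = 0.280.
taxon1–taxon3: 4/30 differ, p = 0.133, d = 0.147.
taxon2–taxon3: 7/30 differ, p = 0.233, d = 0.280.
The smallest distance is between taxon1 and taxon3.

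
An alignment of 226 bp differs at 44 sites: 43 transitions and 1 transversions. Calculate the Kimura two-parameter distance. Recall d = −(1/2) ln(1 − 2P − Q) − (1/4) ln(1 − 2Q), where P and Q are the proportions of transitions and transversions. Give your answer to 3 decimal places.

0.245

P = 43/226 ≈ 0.190265 and Q = 1/226 ≈ 0.004425.
Under the Kimura two-parameter model, d = −½ ln(1 − 2P − Q) − ¼ ln(1 − 2Q).
1 − 2P − Q = 0.615045, giving −½ ln(0.615045) = 0.243030.
1 − 2Q = 0.99115, giving −¼ ln(0.99115) = 0.002222.
d = 0.243030 + 0.002222 = 0.245252.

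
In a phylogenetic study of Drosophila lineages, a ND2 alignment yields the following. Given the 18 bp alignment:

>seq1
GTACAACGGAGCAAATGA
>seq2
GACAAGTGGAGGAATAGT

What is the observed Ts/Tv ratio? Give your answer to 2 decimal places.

Transitions are A↔G and C↔T; transversions are all other mismatches.
Transitions: 2. Transversions: 7.
R = 2/7 = 0.285714… ≈ 0.29 (to 2 d.p.).

0.29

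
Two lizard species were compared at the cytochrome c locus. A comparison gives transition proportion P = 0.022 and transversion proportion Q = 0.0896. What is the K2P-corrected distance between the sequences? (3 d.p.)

Under the Kimura two-parameter model, d = −½ ln(1 − 2P − Q) − ¼ ln(1 − 2Q).
1 − 2P − Q = 0.8664, giving −½ ln(0.8664) = 0.071704.
1 − 2Q = 0.8208, giving −¼ ln(0.8208) = 0.049369.
d = 0.071704 + 0.049369 = 0.121073.

0.121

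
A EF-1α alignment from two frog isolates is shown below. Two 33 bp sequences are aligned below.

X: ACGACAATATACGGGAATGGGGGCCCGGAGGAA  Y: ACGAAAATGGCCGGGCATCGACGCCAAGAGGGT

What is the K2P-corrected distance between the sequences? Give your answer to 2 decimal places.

Of 33 sites, 4 differences are transitions and 8 are transversions, so P = 4/33 ≈ 0.121212 and Q = 8/33 ≈ 0.242424.
Under the Kimura two-parameter model, d = −½ ln(1 − 2P − Q) − ¼ ln(1 − 2Q).
1 − 2P − Q = 0.515152, giving −½ ln(0.515152) = 0.331647.
1 − 2Q = 0.515152, giving −¼ ln(0.515152) = 0.165823.
d = 0.331647 + 0.165823 = 0.497470.

0.50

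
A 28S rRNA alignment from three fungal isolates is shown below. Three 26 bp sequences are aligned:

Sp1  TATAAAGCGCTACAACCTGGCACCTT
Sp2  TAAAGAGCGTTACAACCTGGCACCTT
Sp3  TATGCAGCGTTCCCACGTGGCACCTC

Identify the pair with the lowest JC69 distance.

Sp1 and Sp2

Sp1–Sp2: 3/26 differ, p = 0.115, d = 0.125.
Sp1–Sp3: 7/26 differ, p = 0.269, d = 0.334.
Sp2–Sp3: 7/26 differ, p = 0.269, d = 0.334.
The smallest distance is between Sp1 and Sp2.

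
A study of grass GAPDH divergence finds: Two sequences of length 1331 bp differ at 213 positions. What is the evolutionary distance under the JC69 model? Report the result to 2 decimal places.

0.18

p = 213/1331 ≈ 0.16003.
d = −(3/4) ln(1 − 4p/3) = −0.75 ln(1 − 0.213373) = −0.75 ln(0.786627)
  = −0.75 × (-0.240001) = 0.180001 substitutions/site.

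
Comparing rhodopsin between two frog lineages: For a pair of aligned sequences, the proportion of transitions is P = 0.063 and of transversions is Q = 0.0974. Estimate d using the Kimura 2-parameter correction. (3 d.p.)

Under the Kimura two-parameter model, d = −½ ln(1 − 2P − Q) − ¼ ln(1 − 2Q).
1 − 2P − Q = 0.7766, giving −½ ln(0.7766) = 0.126415.
1 − 2Q = 0.8052, giving −¼ ln(0.8052) = 0.054166.
d = 0.126415 + 0.054166 = 0.180581.

0.181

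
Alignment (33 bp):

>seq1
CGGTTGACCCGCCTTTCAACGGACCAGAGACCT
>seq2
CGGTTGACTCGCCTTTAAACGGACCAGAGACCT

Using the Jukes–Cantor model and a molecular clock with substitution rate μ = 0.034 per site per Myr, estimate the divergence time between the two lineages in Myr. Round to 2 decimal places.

0.93

The sequences differ at 2 of 33 sites (9, 17), so p = 2/33 ≈ 0.060606.
d = −(3/4) ln(1 − 4p/3) = −0.75 ln(1 − 0.080808) = −0.75 ln(0.919192)
  = −0.75 × (-0.084260) = 0.063195 substitutions/site.
Under a molecular clock d = 2μt, so t = d/(2μ) = 0.063195 / (2 × 0.034) = 0.93 Myr.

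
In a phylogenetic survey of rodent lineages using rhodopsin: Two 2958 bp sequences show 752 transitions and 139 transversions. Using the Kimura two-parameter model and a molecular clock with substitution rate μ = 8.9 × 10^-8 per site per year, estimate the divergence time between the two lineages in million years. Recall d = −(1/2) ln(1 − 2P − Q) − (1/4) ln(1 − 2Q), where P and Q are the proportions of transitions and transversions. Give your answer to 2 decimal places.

P = 752/2958 ≈ 0.254226 and Q = 139/2958 ≈ 0.046991.
Under the Kimura two-parameter model, d = −½ ln(1 − 2P − Q) − ¼ ln(1 − 2Q).
1 − 2P − Q = 0.444557, giving −½ ln(0.444557) = 0.405338.
1 − 2Q = 0.906018, giving −¼ ln(0.906018) = 0.024674.
d = 0.405338 + 0.024674 = 0.430012.
Under a molecular clock d = 2μt, so t = d/(2μ) = 0.430012 / (2 × 8.9 × 10^-8) = 2.42 million years.

2.42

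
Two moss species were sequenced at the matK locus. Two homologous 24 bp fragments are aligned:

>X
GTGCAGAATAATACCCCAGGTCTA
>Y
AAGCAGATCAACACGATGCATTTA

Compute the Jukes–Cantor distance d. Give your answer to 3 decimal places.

The sequences differ at 12 of 24 sites, so p = 12/24 = 0.5.
d = −(3/4) ln(1 − 4p/3) = −0.75 ln(1 − 0.666667) = −0.75 ln(0.333333)
  = −0.75 × (-1.098613) = 0.823960 substitutions/site.

0.824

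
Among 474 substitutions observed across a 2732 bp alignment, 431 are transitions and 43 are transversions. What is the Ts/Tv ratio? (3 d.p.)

R = 431/43 = 10.023255… ≈ 10.023 (to 3 d.p.).

10.023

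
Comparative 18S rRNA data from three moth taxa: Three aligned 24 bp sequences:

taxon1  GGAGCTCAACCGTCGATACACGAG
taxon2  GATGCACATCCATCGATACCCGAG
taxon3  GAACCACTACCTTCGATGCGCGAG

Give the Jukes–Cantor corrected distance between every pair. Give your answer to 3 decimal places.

taxon1–taxon2: 6/24 sites differ → p = 0.25, d = −0.75 ln(1 − 0.333333) = 0.304098 ≈ 0.304.
taxon1–taxon3: 7/24 sites differ → p ≈ 0.291667, d = −0.75 ln(1 − 0.388889) = 0.369358 ≈ 0.369.
taxon2–taxon3: 7/24 sites differ → p ≈ 0.291667, d = −0.75 ln(1 − 0.388889) = 0.369358 ≈ 0.369.

d(taxon1,taxon2) = 0.304, d(taxon1,taxon3) = 0.369, d(taxon2,taxon3) = 0.369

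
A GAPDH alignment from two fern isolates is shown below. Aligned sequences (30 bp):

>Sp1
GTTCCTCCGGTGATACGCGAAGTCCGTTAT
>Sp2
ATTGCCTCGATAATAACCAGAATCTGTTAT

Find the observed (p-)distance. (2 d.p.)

The sequences differ at 12 of 30 positions.
p = 12/30 = 0.40.

0.40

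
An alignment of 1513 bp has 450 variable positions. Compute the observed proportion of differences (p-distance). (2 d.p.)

0.30

p = 450/1513 = 0.297422… ≈ 0.30 (to 2 d.p.).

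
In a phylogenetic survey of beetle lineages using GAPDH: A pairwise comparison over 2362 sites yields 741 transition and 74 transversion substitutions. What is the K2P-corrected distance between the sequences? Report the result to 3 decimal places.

0.554

P = 741/2362 ≈ 0.313717 and Q = 74/2362 ≈ 0.031329.
Under the Kimura two-parameter model, d = −½ ln(1 − 2P − Q) − ¼ ln(1 − 2Q).
1 − 2P − Q = 0.341237, giving −½ ln(0.341237) = 0.537589.
1 − 2Q = 0.937342, giving −¼ ln(0.937342) = 0.016177.
d = 0.537589 + 0.016177 = 0.553766.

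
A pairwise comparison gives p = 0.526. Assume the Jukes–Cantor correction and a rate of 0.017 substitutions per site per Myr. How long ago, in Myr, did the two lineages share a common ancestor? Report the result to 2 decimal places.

26.66

d = −(3/4) ln(1 − 4p/3) = −0.75 ln(1 − 0.701333) = −0.75 ln(0.298667)
  = −0.75 × (-1.208426) = 0.906320 substitutions/site.
Under a molecular clock d = 2μt, so t = d/(2μ) = 0.906320 / (2 × 0.017) = 26.66 Myr.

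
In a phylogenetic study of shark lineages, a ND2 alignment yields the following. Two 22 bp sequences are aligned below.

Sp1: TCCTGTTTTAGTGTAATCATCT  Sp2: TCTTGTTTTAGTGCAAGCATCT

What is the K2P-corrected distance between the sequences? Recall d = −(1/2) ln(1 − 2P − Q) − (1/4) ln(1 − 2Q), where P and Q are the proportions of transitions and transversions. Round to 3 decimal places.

Of 22 sites, 2 differences are transitions and 1 are transversions, so P = 2/22 ≈ 0.090909 and Q = 1/22 ≈ 0.045455.
Under the Kimura two-parameter model, d = −½ ln(1 − 2P − Q) − ¼ ln(1 − 2Q).
1 − 2P − Q = 0.772727, giving −½ ln(0.772727) = 0.128915.
1 − 2Q = 0.90909, giving −¼ ln(0.90909) = 0.023828.
d = 0.128915 + 0.023828 = 0.152743.

0.153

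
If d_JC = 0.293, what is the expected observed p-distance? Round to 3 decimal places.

p = (3/4)(1 − e^(−4d/3)) = 0.75 × (1 − e^(-0.390667)) = 0.75 × (1 − 0.676605) = 0.242546.

0.243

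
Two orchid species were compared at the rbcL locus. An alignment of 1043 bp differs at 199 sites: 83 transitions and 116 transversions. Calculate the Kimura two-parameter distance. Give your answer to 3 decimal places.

P = 83/1043 ≈ 0.079578 and Q = 116/1043 ≈ 0.111218.
Under the Kimura two-parameter model, d = −½ ln(1 − 2P − Q) − ¼ ln(1 − 2Q).
1 − 2P − Q = 0.729626, giving −½ ln(0.729626) = 0.157612.
1 − 2Q = 0.777564, giving −¼ ln(0.777564) = 0.062897.
d = 0.157612 + 0.062897 = 0.220509.

0.221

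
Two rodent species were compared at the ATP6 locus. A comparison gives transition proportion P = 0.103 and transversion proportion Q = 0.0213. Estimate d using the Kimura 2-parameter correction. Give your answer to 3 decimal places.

0.140

Under the Kimura two-parameter model, d = −½ ln(1 − 2P − Q) − ¼ ln(1 − 2Q).
1 − 2P − Q = 0.7727, giving −½ ln(0.7727) = 0.128932.
1 − 2Q = 0.9574, giving −¼ ln(0.9574) = 0.010884.
d = 0.128932 + 0.010884 = 0.139816.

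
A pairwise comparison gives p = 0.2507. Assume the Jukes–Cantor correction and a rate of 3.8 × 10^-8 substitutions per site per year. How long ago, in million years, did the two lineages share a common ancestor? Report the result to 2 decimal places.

d = −(3/4) ln(1 − 4p/3) = −0.75 ln(1 − 0.334267) = −0.75 ln(0.665733)
  = −0.75 × (-0.406867) = 0.305150 substitutions/site.
Under a molecular clock d = 2μt, so t = d/(2μ) = 0.305150 / (2 × 3.8 × 10^-8) = 4.02 million years.

4.02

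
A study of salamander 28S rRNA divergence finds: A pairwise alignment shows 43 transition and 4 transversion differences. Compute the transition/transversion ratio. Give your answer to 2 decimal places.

R = 43/4 = 10.75.

10.75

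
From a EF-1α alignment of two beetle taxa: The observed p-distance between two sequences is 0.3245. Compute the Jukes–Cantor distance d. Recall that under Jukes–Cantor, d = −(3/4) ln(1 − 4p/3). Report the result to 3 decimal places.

0.425

d = −(3/4) ln(1 − 4p/3) = −0.75 ln(1 − 0.432667) = −0.75 ln(0.567333)
  = −0.75 × (-0.566809) = 0.425107 substitutions/site.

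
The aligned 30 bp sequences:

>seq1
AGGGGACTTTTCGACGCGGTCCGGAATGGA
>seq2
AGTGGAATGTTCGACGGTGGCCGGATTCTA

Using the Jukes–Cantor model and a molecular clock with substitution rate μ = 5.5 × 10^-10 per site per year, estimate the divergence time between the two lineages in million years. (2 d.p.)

The sequences differ at 9 of 30 sites (3, 7, 9, 17, 18, 20, 26, 28, 29), so p = 9/30 = 0.3.
d = −(3/4) ln(1 − 4p/3) = −0.75 ln(1 − 0.4) = −0.75 ln(0.6)
  = −0.75 × (-0.510826) = 0.383120 substitutions/site.
Under a molecular clock d = 2μt, so t = d/(2μ) = 0.383120 / (2 × 5.5 × 10^-10) = 348.29 million years.

348.29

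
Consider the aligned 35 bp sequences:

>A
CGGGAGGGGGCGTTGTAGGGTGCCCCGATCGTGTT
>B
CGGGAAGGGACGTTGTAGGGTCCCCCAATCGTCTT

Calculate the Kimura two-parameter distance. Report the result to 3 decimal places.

0.160

Of 35 sites, 3 differences are transitions and 2 are transversions, so P = 3/35 ≈ 0.085714 and Q = 2/35 ≈ 0.057143.
Under the Kimura two-parameter model, d = −½ ln(1 − 2P − Q) − ¼ ln(1 − 2Q).
1 − 2P − Q = 0.771429, giving −½ ln(0.771429) = 0.129755.
1 − 2Q = 0.885714, giving −¼ ln(0.885714) = 0.030340.
d = 0.129755 + 0.030340 = 0.160095.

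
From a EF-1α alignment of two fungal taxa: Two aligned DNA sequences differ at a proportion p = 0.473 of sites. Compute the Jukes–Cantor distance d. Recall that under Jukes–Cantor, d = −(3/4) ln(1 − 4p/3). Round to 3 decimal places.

d = −(3/4) ln(1 − 4p/3) = −0.75 ln(1 − 0.630667) = −0.75 ln(0.369333)
  = −0.75 × (-0.996057) = 0.747043 substitutions/site.

0.747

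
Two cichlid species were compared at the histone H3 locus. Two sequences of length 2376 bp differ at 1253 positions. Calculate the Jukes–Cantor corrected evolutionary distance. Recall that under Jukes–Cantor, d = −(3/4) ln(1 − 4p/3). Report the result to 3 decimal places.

0.911

p = 1253/2376 ≈ 0.527357.
d = −(3/4) ln(1 − 4p/3) = −0.75 ln(1 − 0.703143) = −0.75 ln(0.296857)
  = −0.75 × (-1.214505) = 0.910879 substitutions/site.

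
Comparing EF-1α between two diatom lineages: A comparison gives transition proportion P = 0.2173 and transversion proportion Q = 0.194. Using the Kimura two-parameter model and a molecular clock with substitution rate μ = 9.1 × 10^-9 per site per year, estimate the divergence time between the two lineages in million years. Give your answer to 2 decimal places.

Under the Kimura two-parameter model, d = −½ ln(1 − 2P − Q) − ¼ ln(1 − 2Q).
1 − 2P − Q = 0.3714, giving −½ ln(0.3714) = 0.495238.
1 − 2Q = 0.612, giving −¼ ln(0.612) = 0.122756.
d = 0.495238 + 0.122756 = 0.617994.
Under a molecular clock d = 2μt, so t = d/(2μ) = 0.617994 / (2 × 9.1 × 10^-9) = 33.96 million years.

33.96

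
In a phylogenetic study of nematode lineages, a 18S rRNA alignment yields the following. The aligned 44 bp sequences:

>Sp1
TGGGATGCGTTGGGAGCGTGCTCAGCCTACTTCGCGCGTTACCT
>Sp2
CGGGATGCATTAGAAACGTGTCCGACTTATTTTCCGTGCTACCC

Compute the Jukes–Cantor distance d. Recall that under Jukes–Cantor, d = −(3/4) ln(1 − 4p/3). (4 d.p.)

The sequences differ at 16 of 44 sites, so p = 16/44 ≈ 0.363636.
d = −(3/4) ln(1 − 4p/3) = −0.75 ln(1 − 0.484848) = −0.75 ln(0.515152)
  = −0.75 × (-0.663293) = 0.497470 substitutions/site.

0.4975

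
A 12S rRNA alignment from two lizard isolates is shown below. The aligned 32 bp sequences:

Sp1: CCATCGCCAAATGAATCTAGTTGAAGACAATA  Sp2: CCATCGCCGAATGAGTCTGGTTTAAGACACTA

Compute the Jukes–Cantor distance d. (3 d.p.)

The sequences differ at 5 of 32 sites (9, 15, 19, 23, 30), so p = 5/32 = 0.15625.
d = −(3/4) ln(1 − 4p/3) = −0.75 ln(1 − 0.208333) = −0.75 ln(0.791667)
  = −0.75 × (-0.233614) = 0.175211 substitutions/site.

0.175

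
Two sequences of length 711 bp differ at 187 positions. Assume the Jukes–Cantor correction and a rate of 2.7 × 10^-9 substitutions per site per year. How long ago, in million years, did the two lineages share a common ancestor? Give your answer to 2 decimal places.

p = 187/711 ≈ 0.26301.
d = −(3/4) ln(1 − 4p/3) = −0.75 ln(1 − 0.35068) = −0.75 ln(0.64932)
  = −0.75 × (-0.431830) = 0.323873 substitutions/site.
Under a molecular clock d = 2μt, so t = d/(2μ) = 0.323873 / (2 × 2.7 × 10^-9) = 59.98 million years.

59.98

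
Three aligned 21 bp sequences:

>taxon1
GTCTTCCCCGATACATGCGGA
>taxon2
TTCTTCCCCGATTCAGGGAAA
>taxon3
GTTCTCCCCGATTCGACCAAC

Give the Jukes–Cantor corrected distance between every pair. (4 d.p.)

taxon1–taxon2: 6/21 sites differ → p ≈ 0.285714, d = −0.75 ln(1 − 0.380952) = 0.359679 ≈ 0.3597.
taxon1–taxon3: 9/21 sites differ → p ≈ 0.428571, d = −0.75 ln(1 − 0.571428) = 0.635472 ≈ 0.6355.
taxon2–taxon3: 8/21 sites differ → p ≈ 0.380952, d = −0.75 ln(1 − 0.507936) = 0.531860 ≈ 0.5319.

d(taxon1,taxon2) = 0.3597, d(taxon1,taxon3) = 0.6355, d(taxon2,taxon3) = 0.5319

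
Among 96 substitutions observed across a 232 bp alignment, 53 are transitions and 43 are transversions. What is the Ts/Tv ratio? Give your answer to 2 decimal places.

R = 53/43 = 1.232558… ≈ 1.23 (to 2 d.p.).

1.23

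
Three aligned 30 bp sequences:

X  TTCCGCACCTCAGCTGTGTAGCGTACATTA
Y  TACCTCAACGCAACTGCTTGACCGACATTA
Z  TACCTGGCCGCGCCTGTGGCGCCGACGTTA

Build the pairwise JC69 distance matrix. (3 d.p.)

d(X,Y) = 0.503, d(X,Z) = 0.572, d(Y,Z) = 0.503

X–Y: 11/30 sites differ → p ≈ 0.366667, d = −0.75 ln(1 − 0.488889) = 0.503376 ≈ 0.503.
X–Z: 12/30 sites differ → p = 0.4, d = −0.75 ln(1 − 0.533333) = 0.571605 ≈ 0.572.
Y–Z: 11/30 sites differ → p ≈ 0.366667, d = −0.75 ln(1 − 0.488889) = 0.503376 ≈ 0.503.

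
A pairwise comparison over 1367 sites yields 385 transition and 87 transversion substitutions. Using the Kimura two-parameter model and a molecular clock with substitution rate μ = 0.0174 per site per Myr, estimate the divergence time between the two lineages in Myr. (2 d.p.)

P = 385/1367 ≈ 0.281639 and Q = 87/1367 ≈ 0.063643.
Under the Kimura two-parameter model, d = −½ ln(1 − 2P − Q) − ¼ ln(1 − 2Q).
1 − 2P − Q = 0.373079, giving −½ ln(0.373079) = 0.492983.
1 − 2Q = 0.872714, giving −¼ ln(0.872714) = 0.034037.
d = 0.492983 + 0.034037 = 0.527020.
Under a molecular clock d = 2μt, so t = d/(2μ) = 0.527020 / (2 × 0.0174) = 15.14 Myr.

15.14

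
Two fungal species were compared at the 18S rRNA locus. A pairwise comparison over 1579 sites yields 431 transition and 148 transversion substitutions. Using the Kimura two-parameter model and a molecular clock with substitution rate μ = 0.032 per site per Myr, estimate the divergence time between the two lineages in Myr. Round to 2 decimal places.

P = 431/1579 ≈ 0.272958 and Q = 148/1579 ≈ 0.09373.
Under the Kimura two-parameter model, d = −½ ln(1 − 2P − Q) − ¼ ln(1 − 2Q).
1 − 2P − Q = 0.360354, giving −½ ln(0.360354) = 0.510334.
1 − 2Q = 0.81254, giving −¼ ln(0.81254) = 0.051898.
d = 0.510334 + 0.051898 = 0.562232.
Under a molecular clock d = 2μt, so t = d/(2μ) = 0.562232 / (2 × 0.032) = 8.78 Myr.

8.78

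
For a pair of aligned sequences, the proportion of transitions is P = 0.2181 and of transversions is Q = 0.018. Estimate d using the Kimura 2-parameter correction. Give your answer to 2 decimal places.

0.31

Under the Kimura two-parameter model, d = −½ ln(1 − 2P − Q) − ¼ ln(1 − 2Q).
1 − 2P − Q = 0.5458, giving −½ ln(0.5458) = 0.302751.
1 − 2Q = 0.964, giving −¼ ln(0.964) = 0.009166.
d = 0.302751 + 0.009166 = 0.311917.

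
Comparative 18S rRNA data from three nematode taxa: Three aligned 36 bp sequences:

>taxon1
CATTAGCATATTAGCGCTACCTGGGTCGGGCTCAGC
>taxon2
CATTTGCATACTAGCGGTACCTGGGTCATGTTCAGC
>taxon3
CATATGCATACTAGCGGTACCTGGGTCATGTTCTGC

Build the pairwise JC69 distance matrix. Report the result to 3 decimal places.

d(taxon1,taxon2) = 0.188, d(taxon1,taxon3) = 0.264, d(taxon2,taxon3) = 0.058

taxon1–taxon2: 6/36 sites differ → p ≈ 0.166667, d = −0.75 ln(1 − 0.222223) = 0.188487 ≈ 0.188.
taxon1–taxon3: 8/36 sites differ → p ≈ 0.222222, d = −0.75 ln(1 − 0.296296) = 0.263548 ≈ 0.264.
taxon2–taxon3: 2/36 sites differ → p ≈ 0.055556, d = −0.75 ln(1 − 0.074075) = 0.057722 ≈ 0.058.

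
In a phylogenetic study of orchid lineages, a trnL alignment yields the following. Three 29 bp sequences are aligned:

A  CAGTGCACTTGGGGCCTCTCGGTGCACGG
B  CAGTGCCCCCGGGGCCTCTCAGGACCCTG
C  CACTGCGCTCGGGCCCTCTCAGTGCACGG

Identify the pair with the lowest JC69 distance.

A and C

A–B: 8/29 differ, p = 0.276, d = 0.344.
A–C: 5/29 differ, p = 0.172, d = 0.196.
B–C: 8/29 differ, p = 0.276, d = 0.344.
The smallest distance is between A and C.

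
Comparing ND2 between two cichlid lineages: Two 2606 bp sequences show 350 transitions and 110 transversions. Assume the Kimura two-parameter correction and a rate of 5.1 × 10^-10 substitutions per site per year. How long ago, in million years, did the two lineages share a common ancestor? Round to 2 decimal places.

P = 350/2606 ≈ 0.134305 and Q = 110/2606 ≈ 0.04221.
Under the Kimura two-parameter model, d = −½ ln(1 − 2P − Q) − ¼ ln(1 − 2Q).
1 − 2P − Q = 0.68918, giving −½ ln(0.68918) = 0.186126.
1 − 2Q = 0.91558, giving −¼ ln(0.91558) = 0.022049.
d = 0.186126 + 0.022049 = 0.208175.
Under a molecular clock d = 2μt, so t = d/(2μ) = 0.208175 / (2 × 5.1 × 10^-10) = 204.09 million years.

204.09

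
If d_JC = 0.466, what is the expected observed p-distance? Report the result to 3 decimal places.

p = (3/4)(1 − e^(−4d/3)) = 0.75 × (1 − e^(-0.621333)) = 0.75 × (1 − 0.537228) = 0.347079.

0.347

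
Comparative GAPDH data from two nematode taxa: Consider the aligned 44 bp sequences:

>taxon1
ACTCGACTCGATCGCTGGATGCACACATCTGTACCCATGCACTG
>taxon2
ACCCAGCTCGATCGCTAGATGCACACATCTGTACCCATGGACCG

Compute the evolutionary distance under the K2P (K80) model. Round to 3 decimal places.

0.155

Of 44 sites, 5 differences are transitions and 1 are transversions, so P = 5/44 ≈ 0.113636 and Q = 1/44 ≈ 0.022727.
Under the Kimura two-parameter model, d = −½ ln(1 − 2P − Q) − ¼ ln(1 − 2Q).
1 − 2P − Q = 0.750001, giving −½ ln(0.750001) = 0.143840.
1 − 2Q = 0.954546, giving −¼ ln(0.954546) = 0.011630.
d = 0.143840 + 0.011630 = 0.155470.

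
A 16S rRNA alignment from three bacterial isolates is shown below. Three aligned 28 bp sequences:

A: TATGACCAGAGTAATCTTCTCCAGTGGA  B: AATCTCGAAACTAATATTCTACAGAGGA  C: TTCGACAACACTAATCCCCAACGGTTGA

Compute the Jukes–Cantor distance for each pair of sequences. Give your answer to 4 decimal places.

d(A,B) = 0.4197, d(A,C) = 0.5565, d(B,C) = 0.8240

A–B: 9/28 sites differ → p ≈ 0.321429, d = −0.75 ln(1 − 0.428572) = 0.419713 ≈ 0.4197.
A–C: 11/28 sites differ → p ≈ 0.392857, d = −0.75 ln(1 − 0.523809) = 0.556452 ≈ 0.5565.
B–C: 14/28 sites differ → p = 0.5, d = −0.75 ln(1 − 0.666667) = 0.823960 ≈ 0.8240.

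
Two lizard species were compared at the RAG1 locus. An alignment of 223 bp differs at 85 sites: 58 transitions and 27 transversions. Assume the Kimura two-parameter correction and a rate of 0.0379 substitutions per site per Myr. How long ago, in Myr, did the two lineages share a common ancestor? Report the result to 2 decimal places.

P = 58/223 ≈ 0.26009 and Q = 27/223 ≈ 0.121076.
Under the Kimura two-parameter model, d = −½ ln(1 − 2P − Q) − ¼ ln(1 − 2Q).
1 − 2P − Q = 0.358744, giving −½ ln(0.358744) = 0.512573.
1 − 2Q = 0.757848, giving −¼ ln(0.757848) = 0.069318.
d = 0.512573 + 0.069318 = 0.581891.
Under a molecular clock d = 2μt, so t = d/(2μ) = 0.581891 / (2 × 0.0379) = 7.68 Myr.

7.68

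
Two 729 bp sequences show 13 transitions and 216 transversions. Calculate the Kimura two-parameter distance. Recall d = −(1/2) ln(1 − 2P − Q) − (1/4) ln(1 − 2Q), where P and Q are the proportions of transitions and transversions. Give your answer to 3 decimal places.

0.426

P = 13/729 ≈ 0.017833 and Q = 216/729 ≈ 0.296296.
Under the Kimura two-parameter model, d = −½ ln(1 − 2P − Q) − ¼ ln(1 − 2Q).
1 − 2P − Q = 0.668038, giving −½ ln(0.668038) = 0.201705.
1 − 2Q = 0.407408, giving −¼ ln(0.407408) = 0.224485.
d = 0.201705 + 0.224485 = 0.426190.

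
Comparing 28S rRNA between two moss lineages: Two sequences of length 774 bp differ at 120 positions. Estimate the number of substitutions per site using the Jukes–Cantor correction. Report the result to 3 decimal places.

0.174

p = 120/774 ≈ 0.155039.
d = −(3/4) ln(1 − 4p/3) = −0.75 ln(1 − 0.206719) = −0.75 ln(0.793281)
  = −0.75 × (-0.231578) = 0.173684 substitutions/site.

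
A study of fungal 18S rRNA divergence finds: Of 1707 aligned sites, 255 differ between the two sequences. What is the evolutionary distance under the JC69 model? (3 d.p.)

0.167

p = 255/1707 ≈ 0.149385.
d = −(3/4) ln(1 − 4p/3) = −0.75 ln(1 − 0.19918) = −0.75 ln(0.80082)
  = −0.75 × (-0.222119) = 0.166589 substitutions/site.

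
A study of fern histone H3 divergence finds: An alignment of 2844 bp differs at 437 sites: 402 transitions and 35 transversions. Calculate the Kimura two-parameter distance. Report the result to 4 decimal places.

P = 402/2844 ≈ 0.14135 and Q = 35/2844 ≈ 0.012307.
Under the Kimura two-parameter model, d = −½ ln(1 − 2P − Q) − ¼ ln(1 − 2Q).
1 − 2P − Q = 0.704993, giving −½ ln(0.704993) = 0.174784.
1 − 2Q = 0.975386, giving −¼ ln(0.975386) = 0.006230.
d = 0.174784 + 0.006230 = 0.181014.

0.1810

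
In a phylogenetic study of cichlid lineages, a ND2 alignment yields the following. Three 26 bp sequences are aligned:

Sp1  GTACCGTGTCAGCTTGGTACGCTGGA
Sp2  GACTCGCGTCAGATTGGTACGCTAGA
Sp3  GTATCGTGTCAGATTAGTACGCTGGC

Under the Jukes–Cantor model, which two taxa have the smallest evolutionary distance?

Sp1–Sp2: 6/26 differ, p = 0.231, d = 0.276.
Sp1–Sp3: 4/26 differ, p = 0.154, d = 0.172.
Sp2–Sp3: 6/26 differ, p = 0.231, d = 0.276.
The smallest distance is between Sp1 and Sp3.

Sp1 and Sp3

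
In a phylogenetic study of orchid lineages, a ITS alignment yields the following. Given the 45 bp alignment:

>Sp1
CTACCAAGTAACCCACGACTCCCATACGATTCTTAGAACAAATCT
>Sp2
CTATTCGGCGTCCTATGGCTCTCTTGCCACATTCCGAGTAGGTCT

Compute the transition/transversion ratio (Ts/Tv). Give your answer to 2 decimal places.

Transitions are A↔G and C↔T; transversions are all other mismatches.
Transitions: 17. Transversions: 6.
R = 17/6 = 2.833333… ≈ 2.83 (to 2 d.p.).

2.83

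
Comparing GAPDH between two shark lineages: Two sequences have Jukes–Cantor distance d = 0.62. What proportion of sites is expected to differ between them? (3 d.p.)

0.422

p = (3/4)(1 − e^(−4d/3)) = 0.75 × (1 − e^(-0.826667)) = 0.75 × (1 − 0.437505) = 0.421871.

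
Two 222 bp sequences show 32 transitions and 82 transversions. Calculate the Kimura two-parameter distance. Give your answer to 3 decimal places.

0.872

P = 32/222 ≈ 0.144144 and Q = 82/222 ≈ 0.369369.
Under the Kimura two-parameter model, d = −½ ln(1 − 2P − Q) − ¼ ln(1 − 2Q).
1 − 2P − Q = 0.342343, giving −½ ln(0.342343) = 0.535971.
1 − 2Q = 0.261262, giving −¼ ln(0.261262) = 0.335558.
d = 0.535971 + 0.335558 = 0.871529.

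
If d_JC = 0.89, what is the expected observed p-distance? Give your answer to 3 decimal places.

0.521

p = (3/4)(1 − e^(−4d/3)) = 0.75 × (1 − e^(-1.186667)) = 0.75 × (1 − 0.305237) = 0.521072.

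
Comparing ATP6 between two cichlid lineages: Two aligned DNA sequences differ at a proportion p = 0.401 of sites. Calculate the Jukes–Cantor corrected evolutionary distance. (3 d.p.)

0.574

d = −(3/4) ln(1 − 4p/3) = −0.75 ln(1 − 0.534667) = −0.75 ln(0.465333)
  = −0.75 × (-0.765002) = 0.573752 substitutions/site.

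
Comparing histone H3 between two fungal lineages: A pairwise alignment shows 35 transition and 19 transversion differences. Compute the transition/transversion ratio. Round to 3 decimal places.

1.842

R = 35/19 = 1.842105… ≈ 1.842 (to 3 d.p.).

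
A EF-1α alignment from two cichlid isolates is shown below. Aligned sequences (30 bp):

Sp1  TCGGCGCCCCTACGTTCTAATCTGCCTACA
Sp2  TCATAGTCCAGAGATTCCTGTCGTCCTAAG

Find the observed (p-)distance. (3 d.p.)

The sequences differ at 15 of 30 positions.
p = 15/30 = 0.500.

0.500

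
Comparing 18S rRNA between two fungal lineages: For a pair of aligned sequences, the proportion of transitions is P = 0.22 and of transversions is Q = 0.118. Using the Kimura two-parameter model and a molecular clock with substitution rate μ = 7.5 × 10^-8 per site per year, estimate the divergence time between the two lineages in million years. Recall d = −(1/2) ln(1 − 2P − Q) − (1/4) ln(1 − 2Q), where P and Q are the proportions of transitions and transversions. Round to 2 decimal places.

3.17

Under the Kimura two-parameter model, d = −½ ln(1 − 2P − Q) − ¼ ln(1 − 2Q).
1 − 2P − Q = 0.442, giving −½ ln(0.442) = 0.408223.
1 − 2Q = 0.764, giving −¼ ln(0.764) = 0.067297.
d = 0.408223 + 0.067297 = 0.475520.
Under a molecular clock d = 2μt, so t = d/(2μ) = 0.475520 / (2 × 7.5 × 10^-8) = 3.17 million years.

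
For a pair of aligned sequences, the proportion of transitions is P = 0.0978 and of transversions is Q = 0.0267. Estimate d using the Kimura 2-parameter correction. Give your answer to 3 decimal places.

Under the Kimura two-parameter model, d = −½ ln(1 − 2P − Q) − ¼ ln(1 − 2Q).
1 − 2P − Q = 0.7777, giving −½ ln(0.7777) = 0.125707.
1 − 2Q = 0.9466, giving −¼ ln(0.9466) = 0.013720.
d = 0.125707 + 0.013720 = 0.139427.

0.139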